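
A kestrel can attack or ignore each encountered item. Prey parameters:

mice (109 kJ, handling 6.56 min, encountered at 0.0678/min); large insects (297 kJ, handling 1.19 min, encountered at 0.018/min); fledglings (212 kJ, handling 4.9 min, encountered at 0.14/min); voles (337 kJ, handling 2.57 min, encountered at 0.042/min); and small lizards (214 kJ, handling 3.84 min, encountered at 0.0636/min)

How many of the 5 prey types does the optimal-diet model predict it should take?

E/h in descending order: large insects 250, voles 131, small lizards 55.7, fledglings 43.3, mice 16.6 kJ/min. The optimal diet is the largest prefix of this list for which every included type satisfies E_i/h_i > R on the types above it.
Rate on top 1: 5.234. voles: 131 > 5.234 → include.
Rate on top 2: 17.27. small lizards: 55.7 > 17.27 → include.
Rate on top 3: 24.11. fledglings: 43.3 > 24.11 → include.
Rate on top 4: 30.49. mice: 16.6 < 30.49 → exclude; stop.
Optimal diet: large insects, voles, small lizards, fledglings — 4 of 5 types.

4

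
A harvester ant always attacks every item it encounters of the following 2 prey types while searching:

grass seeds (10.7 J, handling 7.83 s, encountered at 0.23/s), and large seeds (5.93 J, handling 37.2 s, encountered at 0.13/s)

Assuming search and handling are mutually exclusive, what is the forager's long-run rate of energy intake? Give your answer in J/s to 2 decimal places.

Energy encountered per unit search time: 0.23×10.7 + 0.13×5.93 = 3.232 J/s.
Handling time per unit search time: 0.23×7.83 + 0.13×37.2 = 6.637.
Rate = 3.232/(1 + 6.637) = 0.4232 J/s.

0.42 J/s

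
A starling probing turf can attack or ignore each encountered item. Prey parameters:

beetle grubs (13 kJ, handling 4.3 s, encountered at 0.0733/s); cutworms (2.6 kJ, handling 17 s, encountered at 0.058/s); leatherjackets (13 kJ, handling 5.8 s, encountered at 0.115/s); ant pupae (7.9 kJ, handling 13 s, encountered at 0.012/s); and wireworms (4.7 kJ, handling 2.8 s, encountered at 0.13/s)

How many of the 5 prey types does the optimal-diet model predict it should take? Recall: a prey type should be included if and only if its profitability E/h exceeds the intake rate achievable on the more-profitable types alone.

E/h in descending order: beetle grubs 3.02, leatherjackets 2.24, wireworms 1.68, ant pupae 0.608, cutworms 0.153 kJ/s. The optimal diet is the largest prefix of this list for which every included type satisfies E_i/h_i > R on the types above it.
Rate on top 1: 0.7245. leatherjackets: 2.24 > 0.7245 → include.
Rate on top 2: 1.235. wireworms: 1.68 > 1.235 → include.
Rate on top 3: 1.304. ant pupae: 0.608 < 1.304 → exclude; stop.
Optimal diet: beetle grubs, leatherjackets, wireworms — 3 of 5 types.

3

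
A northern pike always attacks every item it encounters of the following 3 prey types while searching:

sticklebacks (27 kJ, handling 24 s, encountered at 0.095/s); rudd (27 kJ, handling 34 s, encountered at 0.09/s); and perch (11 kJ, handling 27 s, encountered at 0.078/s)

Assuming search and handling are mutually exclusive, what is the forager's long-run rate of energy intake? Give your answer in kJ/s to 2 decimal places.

0.69 kJ/s

R = (0.095×27 + 0.09×27 + 0.078×11) / (1 + 0.095×24 + 0.09×34 + 0.078×27) = 5.853/8.446 = 0.693 kJ/s.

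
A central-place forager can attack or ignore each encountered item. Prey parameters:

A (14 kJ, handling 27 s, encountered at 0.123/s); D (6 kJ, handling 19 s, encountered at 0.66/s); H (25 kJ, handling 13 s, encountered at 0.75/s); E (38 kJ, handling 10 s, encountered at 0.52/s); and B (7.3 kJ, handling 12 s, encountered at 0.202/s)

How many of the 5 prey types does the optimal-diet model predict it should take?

Rank by E/h (kJ/s): E 3.8, H 1.92, B 0.608, A 0.519, D 0.316. Include each in turn until the next type's E/h falls below the running intake rate.
Rate on top 1: 3.187. H: 1.92 < 3.187 → exclude; stop.
Optimal diet: E — 1 of 5 types.

1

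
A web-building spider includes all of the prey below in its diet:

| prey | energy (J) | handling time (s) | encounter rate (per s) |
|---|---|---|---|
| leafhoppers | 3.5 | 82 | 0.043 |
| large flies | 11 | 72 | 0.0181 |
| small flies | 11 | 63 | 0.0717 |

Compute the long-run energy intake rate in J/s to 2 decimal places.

0.11 J/s

R = Σλ_iE_i / (1 + Σλ_ih_i)
Numerator: 0.043×3.5 + 0.0181×11 + 0.0717×11 = 1.138
Denominator: 1 + 0.043×82 + 0.0181×72 + 0.0717×63 = 10.35
R = 1.138/10.35 = 0.11 J/s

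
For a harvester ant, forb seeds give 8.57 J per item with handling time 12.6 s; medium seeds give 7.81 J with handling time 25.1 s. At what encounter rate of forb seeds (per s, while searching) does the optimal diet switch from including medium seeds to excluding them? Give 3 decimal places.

0.067 per s

At the threshold, the rate on forb seeds alone equals the profitability of medium seeds: λ·8.57/(1 + λ·12.6) = 7.81/25.1 = 0.3112.
Rearranging, λ(8.57 − 0.3112×12.6) = 0.3112, so λ = 0.3112/4.649 = 0.06692 per s.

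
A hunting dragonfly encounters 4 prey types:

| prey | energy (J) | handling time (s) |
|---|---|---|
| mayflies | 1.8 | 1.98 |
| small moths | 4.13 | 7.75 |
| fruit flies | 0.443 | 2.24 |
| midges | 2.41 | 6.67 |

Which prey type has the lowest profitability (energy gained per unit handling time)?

Profitability E/h (J/s): mayflies = 1.8/1.98 = 0.909, small moths = 4.13/7.75 = 0.533, fruit flies = 0.443/2.24 = 0.198, midges = 2.41/6.67 = 0.361.
Ranked: mayflies > small moths > midges > fruit flies.

fruit flies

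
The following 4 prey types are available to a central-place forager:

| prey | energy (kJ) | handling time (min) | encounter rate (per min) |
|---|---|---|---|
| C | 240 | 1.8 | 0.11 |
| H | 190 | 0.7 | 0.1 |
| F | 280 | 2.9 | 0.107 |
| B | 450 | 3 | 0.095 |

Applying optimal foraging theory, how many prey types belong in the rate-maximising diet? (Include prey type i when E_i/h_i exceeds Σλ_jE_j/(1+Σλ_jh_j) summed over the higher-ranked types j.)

E/h in descending order: H 271, B 150, C 133, F 96.6 kJ/min. The optimal diet is the largest prefix of this list for which every included type satisfies E_i/h_i > R on the types above it.
Rate on top 1: 17.76. B: 150 > 17.76 → include.
Rate on top 2: 45.57. C: 133 > 45.57 → include.
Rate on top 3: 56.76. F: 96.6 > 56.76 → include.
Optimal diet: H, B, C, F — 4 of 4 types.

4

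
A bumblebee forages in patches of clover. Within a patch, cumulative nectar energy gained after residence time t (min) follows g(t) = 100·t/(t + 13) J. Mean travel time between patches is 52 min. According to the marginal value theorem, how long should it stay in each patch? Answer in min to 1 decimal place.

26.0 min

Maximise g(t)/(T+t): set derivative to zero → g'(t)(T+t) = g(t).
g'(t) = 100·13/(t + 13)². Setting 100·13/(t+13)² = 100t/[(t+13)(52+t)] gives 13(52+t) = t(t+13), so t² = 13×52 = 676.
t* = √676 = 26 min.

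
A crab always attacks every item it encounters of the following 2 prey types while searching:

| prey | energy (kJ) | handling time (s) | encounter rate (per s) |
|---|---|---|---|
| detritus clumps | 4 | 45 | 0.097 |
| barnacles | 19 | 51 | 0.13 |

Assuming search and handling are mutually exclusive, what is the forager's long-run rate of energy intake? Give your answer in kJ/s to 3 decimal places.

0.238 kJ/s

R = Σλ_iE_i / (1 + Σλ_ih_i)
Numerator: 0.097×4 + 0.13×19 = 2.858
Denominator: 1 + 0.097×45 + 0.13×51 = 12
R = 2.858/12 = 0.2383 kJ/s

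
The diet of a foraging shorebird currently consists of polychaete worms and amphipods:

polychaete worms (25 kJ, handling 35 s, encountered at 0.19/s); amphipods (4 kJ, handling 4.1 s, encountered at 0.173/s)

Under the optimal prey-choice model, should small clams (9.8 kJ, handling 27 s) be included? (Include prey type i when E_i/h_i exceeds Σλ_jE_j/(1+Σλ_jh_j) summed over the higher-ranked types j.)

Current rate: (0.19×25 + 0.173×4)/(1 + 0.19×35 + 0.173×4.1) = 0.651 kJ/s.
Profitability of small clams: 9.8/27 = 0.363 kJ/s.
Since 0.363 < R, time spent handling small clams is better spent searching.

No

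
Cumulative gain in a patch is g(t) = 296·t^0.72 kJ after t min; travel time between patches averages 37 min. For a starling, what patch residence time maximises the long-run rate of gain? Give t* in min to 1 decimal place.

95.1 min

Maximise g(t)/(T+t): set derivative to zero → g'(t)(T+t) = g(t).
g'(t) = 0.72·296·t^-0.28. Setting 0.72·296·t^-0.28 = 296·t^0.72/(37+t) gives 0.72(37+t) = t, so 0.28·t = 0.72×37.
t* = 0.72×37/0.28 = 95.14 min.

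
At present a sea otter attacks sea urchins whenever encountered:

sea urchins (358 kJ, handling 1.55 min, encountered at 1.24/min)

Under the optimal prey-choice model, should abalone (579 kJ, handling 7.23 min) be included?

No

On sea urchins alone, R = ΣλE/(1+Σλh) = 443.9/2.922 = 151.9 kJ/min.
Profitability of abalone: 579/7.23 = 80.08 kJ/min.
Since 80.08 < R, time spent handling abalone is better spent searching.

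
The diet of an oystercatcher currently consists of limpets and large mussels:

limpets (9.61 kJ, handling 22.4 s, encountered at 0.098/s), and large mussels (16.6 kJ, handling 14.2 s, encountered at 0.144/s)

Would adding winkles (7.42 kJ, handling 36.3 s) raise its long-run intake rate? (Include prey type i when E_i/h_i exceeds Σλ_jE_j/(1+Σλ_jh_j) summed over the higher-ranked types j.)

Current rate: (0.098×9.61 + 0.144×16.6)/(1 + 0.098×22.4 + 0.144×14.2) = 0.6359 kJ/s.
Profitability of winkles: 7.42/36.3 = 0.2044 kJ/s.
Since 0.2044 < R, time spent handling winkles is better spent searching.

No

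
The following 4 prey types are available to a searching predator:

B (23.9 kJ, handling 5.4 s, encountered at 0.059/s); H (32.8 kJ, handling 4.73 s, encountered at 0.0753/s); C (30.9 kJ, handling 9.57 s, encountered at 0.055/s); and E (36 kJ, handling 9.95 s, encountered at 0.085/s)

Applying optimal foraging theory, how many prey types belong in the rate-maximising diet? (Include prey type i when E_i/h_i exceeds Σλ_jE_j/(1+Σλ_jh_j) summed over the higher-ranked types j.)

E/h in descending order: H 6.93, B 4.43, E 3.62, C 3.23 kJ/s. The optimal diet is the largest prefix of this list for which every included type satisfies E_i/h_i > R on the types above it.
Rate on top 1: 1.821. B: 4.43 > 1.821 → include.
Rate on top 2: 2.317. E: 3.62 > 2.317 → include.
Rate on top 3: 2.753. C: 3.23 > 2.753 → include.
Optimal diet: H, B, E, C — 4 of 4 types.

4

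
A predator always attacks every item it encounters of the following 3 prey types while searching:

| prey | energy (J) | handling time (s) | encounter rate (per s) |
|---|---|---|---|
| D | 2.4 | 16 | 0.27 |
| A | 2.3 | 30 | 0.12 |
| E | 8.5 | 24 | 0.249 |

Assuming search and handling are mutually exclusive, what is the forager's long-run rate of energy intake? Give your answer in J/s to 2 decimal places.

0.20 J/s

R = Σλ_iE_i / (1 + Σλ_ih_i)
Numerator: 0.27×2.4 + 0.12×2.3 + 0.249×8.5 = 3.04
Denominator: 1 + 0.27×16 + 0.12×30 + 0.249×24 = 14.9
R = 3.04/14.9 = 0.2041 J/s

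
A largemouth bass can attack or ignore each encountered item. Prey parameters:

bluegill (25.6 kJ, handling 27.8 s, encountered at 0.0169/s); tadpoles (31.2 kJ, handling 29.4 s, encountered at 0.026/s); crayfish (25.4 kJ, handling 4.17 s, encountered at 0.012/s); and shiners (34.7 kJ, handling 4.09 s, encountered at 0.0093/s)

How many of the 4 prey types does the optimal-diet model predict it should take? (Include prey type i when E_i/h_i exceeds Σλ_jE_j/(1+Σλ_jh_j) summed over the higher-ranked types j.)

4

Rank by E/h (kJ/s): shiners 8.48, crayfish 6.09, tadpoles 1.06, bluegill 0.921. Include each in turn until the next type's E/h falls below the running intake rate.
Rate on top 1: 0.3109. crayfish: 6.09 > 0.3109 → include.
Rate on top 2: 0.5767. tadpoles: 1.06 > 0.5767 → include.
Rate on top 3: 0.7766. bluegill: 0.921 > 0.7766 → include.
Optimal diet: shiners, crayfish, tadpoles, bluegill — 4 of 4 types.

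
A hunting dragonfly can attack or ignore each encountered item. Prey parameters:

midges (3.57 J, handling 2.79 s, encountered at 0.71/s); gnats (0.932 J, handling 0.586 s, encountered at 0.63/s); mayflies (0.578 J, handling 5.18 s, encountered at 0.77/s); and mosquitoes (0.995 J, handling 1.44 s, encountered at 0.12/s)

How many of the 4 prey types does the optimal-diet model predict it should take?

2

E/h in descending order: gnats 1.59, midges 1.28, mosquitoes 0.691, mayflies 0.112 J/s. The optimal diet is the largest prefix of this list for which every included type satisfies E_i/h_i > R on the types above it.
Rate on top 1: 0.4288. midges: 1.28 > 0.4288 → include.
Rate on top 2: 0.9319. mosquitoes: 0.691 < 0.9319 → exclude; stop.
Optimal diet: gnats, midges — 2 of 4 types.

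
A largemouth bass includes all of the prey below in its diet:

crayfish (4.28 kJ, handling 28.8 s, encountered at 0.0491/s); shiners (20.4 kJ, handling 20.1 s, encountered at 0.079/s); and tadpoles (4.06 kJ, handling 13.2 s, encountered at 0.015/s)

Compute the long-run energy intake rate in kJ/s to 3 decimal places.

R = Σλ_iE_i / (1 + Σλ_ih_i)
Numerator: 0.0491×4.28 + 0.079×20.4 + 0.015×4.06 = 1.883
Denominator: 1 + 0.0491×28.8 + 0.079×20.1 + 0.015×13.2 = 4.2
R = 1.883/4.2 = 0.4483 kJ/s

0.448 kJ/s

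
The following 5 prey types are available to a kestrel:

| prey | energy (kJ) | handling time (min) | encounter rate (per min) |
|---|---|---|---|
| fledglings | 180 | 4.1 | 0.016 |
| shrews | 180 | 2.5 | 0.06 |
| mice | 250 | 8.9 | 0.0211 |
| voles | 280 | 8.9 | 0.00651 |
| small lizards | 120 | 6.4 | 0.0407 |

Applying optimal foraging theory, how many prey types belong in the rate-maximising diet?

Rank by E/h (kJ/min): shrews 72, fledglings 43.9, voles 31.5, mice 28.1, small lizards 18.8. Include each in turn until the next type's E/h falls below the running intake rate.
Rate on top 1: 9.391. fledglings: 43.9 > 9.391 → include.
Rate on top 2: 11.25. voles: 31.5 > 11.25 → include.
Rate on top 3: 12.17. mice: 28.1 > 12.17 → include.
Rate on top 4: 14.22. small lizards: 18.8 > 14.22 → include.
Optimal diet: shrews, fledglings, voles, mice, small lizards — 5 of 5 types.

5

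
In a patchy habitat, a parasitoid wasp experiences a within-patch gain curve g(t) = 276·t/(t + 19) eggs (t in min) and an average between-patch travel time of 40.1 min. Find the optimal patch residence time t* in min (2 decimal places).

27.60 min

Optimal t* satisfies g'(t*) = g(t*)/(T + t*).
g'(t) = 276·19/(t + 19)². Setting 276·19/(t+19)² = 276t/[(t+19)(40.1+t)] gives 19(40.1+t) = t(t+19), so t² = 19×40.1 = 761.9.
t* = √761.9 = 27.6 min.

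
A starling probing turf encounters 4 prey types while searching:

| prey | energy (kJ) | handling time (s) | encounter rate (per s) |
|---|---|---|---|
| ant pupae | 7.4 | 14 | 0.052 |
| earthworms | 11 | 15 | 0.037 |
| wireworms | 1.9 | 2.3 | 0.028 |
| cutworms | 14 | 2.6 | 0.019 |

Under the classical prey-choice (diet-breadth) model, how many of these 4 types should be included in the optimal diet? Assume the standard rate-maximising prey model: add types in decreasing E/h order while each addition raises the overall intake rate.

4

E/h in descending order: cutworms 5.38, wireworms 0.826, earthworms 0.733, ant pupae 0.529 kJ/s. The optimal diet is the largest prefix of this list for which every included type satisfies E_i/h_i > R on the types above it.
Rate on top 1: 0.2535. wireworms: 0.826 > 0.2535 → include.
Rate on top 2: 0.2866. earthworms: 0.733 > 0.2866 → include.
Rate on top 3: 0.4352. ant pupae: 0.529 > 0.4352 → include.
Optimal diet: cutworms, wireworms, earthworms, ant pupae — 4 of 4 types.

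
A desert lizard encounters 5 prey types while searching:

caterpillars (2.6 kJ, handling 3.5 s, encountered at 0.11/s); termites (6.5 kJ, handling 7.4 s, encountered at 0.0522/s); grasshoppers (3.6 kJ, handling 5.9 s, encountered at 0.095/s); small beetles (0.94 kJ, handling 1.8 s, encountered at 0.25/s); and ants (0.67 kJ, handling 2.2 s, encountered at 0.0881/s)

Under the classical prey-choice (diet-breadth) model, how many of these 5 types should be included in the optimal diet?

Profitabilities (E/h, kJ/s): termites 0.878, caterpillars 0.743, grasshoppers 0.61, small beetles 0.522, ants 0.305. Add prey in this order while the next type's profitability exceeds the intake rate on those already taken.
Rate on top 1: 0.2448. caterpillars: 0.743 > 0.2448 → include.
Rate on top 2: 0.353. grasshoppers: 0.61 > 0.353 → include.
Rate on top 3: 0.4148. small beetles: 0.522 > 0.4148 → include.
Rate on top 4: 0.4322. ants: 0.305 < 0.4322 → exclude; stop.
Optimal diet: termites, caterpillars, grasshoppers, small beetles — 4 of 5 types.

4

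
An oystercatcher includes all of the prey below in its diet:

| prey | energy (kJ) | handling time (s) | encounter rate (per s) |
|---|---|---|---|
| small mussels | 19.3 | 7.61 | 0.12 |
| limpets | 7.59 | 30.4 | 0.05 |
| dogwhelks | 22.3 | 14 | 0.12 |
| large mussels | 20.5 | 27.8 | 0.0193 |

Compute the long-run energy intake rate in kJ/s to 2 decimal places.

Energy encountered per unit search time: 0.12×19.3 + 0.05×7.59 + 0.12×22.3 + 0.0193×20.5 = 5.767 kJ/s.
Handling time per unit search time: 0.12×7.61 + 0.05×30.4 + 0.12×14 + 0.0193×27.8 = 4.65.
Rate = 5.767/(1 + 4.65) = 1.021 kJ/s.

1.02 kJ/s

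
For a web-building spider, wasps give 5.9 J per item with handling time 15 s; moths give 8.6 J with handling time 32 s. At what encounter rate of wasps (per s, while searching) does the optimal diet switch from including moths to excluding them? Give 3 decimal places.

At the threshold, the rate on wasps alone equals the profitability of moths: λ·5.9/(1 + λ·15) = 8.6/32 = 0.2687.
Rearranging, λ(5.9 − 0.2687×15) = 0.2687, so λ = 0.2687/1.869 = 0.1438 per s.

0.144 per s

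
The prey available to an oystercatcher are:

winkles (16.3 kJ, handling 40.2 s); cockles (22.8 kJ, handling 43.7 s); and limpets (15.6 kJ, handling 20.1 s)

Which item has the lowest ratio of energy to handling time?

winkles

In descending order of E/h:
limpets: 15.6/20.1 = 0.776 kJ/s
cockles: 22.8/43.7 = 0.522 kJ/s
winkles: 16.3/40.2 = 0.405 kJ/s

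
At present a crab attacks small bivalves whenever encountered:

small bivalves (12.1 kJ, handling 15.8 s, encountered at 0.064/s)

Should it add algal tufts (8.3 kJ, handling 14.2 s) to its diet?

On small bivalves alone, R = ΣλE/(1+Σλh) = 0.7744/2.011 = 0.385 kJ/s.
algal tufts: E/h = 8.3/14.2 = 0.5845 kJ/s.
Since 0.5845 > R, including algal tufts increases the long-run rate.

Yes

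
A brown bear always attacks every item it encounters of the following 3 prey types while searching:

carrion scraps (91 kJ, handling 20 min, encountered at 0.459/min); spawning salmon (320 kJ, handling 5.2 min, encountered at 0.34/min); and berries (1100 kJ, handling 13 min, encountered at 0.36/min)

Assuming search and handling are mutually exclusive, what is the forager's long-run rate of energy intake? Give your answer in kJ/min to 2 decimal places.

32.87 kJ/min

R = (0.459×91 + 0.34×320 + 0.36×1100) / (1 + 0.459×20 + 0.34×5.2 + 0.36×13) = 546.6/16.63 = 32.87 kJ/min.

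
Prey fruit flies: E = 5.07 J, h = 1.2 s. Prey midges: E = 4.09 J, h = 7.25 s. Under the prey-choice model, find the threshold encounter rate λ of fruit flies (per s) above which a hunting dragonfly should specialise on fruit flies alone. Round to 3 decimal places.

0.128 per s

Drop midges once their profitability E₂/h₂ falls below the rate achievable on fruit flies alone: E₂/h₂ = λE₁/(1 + λh₁).
Solve for λ: λE₁h₂ = E₂(1 + λh₁) → λ(E₁h₂ − E₂h₁) = E₂ → λ = E₂/(E₁h₂ − E₂h₁).
λ = 4.09/(5.07×7.25 − 4.09×1.2) = 4.09/31.85 = 0.1284 per s.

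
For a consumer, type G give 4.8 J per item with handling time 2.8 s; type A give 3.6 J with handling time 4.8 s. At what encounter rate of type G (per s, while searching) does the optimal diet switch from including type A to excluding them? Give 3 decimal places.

0.278 per s

The zero-one rule: include type A iff E₂/h₂ > λE₁/(1+λh₁). Equality gives the switch point.
λE₁h₂ = E₂ + λE₂h₁ ⇒ λ = E₂/(E₁h₂ − E₂h₁) = 3.6/(23.04 − 10.08) = 0.2778 per s.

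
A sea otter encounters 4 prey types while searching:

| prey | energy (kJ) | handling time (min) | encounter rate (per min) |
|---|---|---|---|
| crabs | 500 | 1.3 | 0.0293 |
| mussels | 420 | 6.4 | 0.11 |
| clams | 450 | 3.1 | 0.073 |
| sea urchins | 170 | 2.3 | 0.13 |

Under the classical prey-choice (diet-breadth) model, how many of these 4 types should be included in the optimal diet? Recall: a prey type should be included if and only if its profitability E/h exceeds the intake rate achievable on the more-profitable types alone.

Profitabilities (E/h, kJ/min): crabs 385, clams 145, sea urchins 73.9, mussels 65.6. Add prey in this order while the next type's profitability exceeds the intake rate on those already taken.
Rate on top 1: 14.11. clams: 145 > 14.11 → include.
Rate on top 2: 37.57. sea urchins: 73.9 > 37.57 → include.
Rate on top 3: 44.52. mussels: 65.6 > 44.52 → include.
Optimal diet: crabs, clams, sea urchins, mussels — 4 of 4 types.

4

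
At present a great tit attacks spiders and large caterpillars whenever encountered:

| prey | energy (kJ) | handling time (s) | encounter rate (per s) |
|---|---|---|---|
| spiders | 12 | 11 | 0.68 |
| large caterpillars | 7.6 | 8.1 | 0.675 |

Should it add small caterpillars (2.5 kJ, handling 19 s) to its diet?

Current rate: (0.68×12 + 0.675×7.6)/(1 + 0.68×11 + 0.675×8.1) = 0.9529 kJ/s.
small caterpillars: E/h = 2.5/19 = 0.1316 kJ/s.
Since 0.1316 < R, time spent handling small caterpillars is better spent searching.

No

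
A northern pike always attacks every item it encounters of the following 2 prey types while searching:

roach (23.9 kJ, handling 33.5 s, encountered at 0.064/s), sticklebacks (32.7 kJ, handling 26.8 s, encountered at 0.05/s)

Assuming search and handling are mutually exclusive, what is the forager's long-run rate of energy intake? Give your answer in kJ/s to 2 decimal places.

0.71 kJ/s

R = Σλ_iE_i / (1 + Σλ_ih_i)
Numerator: 0.064×23.9 + 0.05×32.7 = 3.165
Denominator: 1 + 0.064×33.5 + 0.05×26.8 = 4.484
R = 3.165/4.484 = 0.7058 kJ/s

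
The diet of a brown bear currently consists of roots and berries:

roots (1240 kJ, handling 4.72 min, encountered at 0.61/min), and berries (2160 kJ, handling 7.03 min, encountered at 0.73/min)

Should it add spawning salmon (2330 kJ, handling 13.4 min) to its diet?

No

On roots and berries alone, R = ΣλE/(1+Σλh) = 2333/9.011 = 258.9 kJ/min.
spawning salmon: E/h = 2330/13.4 = 173.9 kJ/min.
Since 173.9 < R, time spent handling spawning salmon is better spent searching.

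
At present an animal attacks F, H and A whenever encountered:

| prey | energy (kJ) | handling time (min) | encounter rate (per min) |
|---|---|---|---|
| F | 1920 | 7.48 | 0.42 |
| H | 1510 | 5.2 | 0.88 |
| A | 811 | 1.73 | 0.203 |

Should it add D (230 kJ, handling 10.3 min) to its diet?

No

On F, H and A alone, R = ΣλE/(1+Σλh) = 2300/9.069 = 253.6 kJ/min.
D: E/h = 230/10.3 = 22.33 kJ/min.
Since 22.33 < R, time spent handling D is better spent searching.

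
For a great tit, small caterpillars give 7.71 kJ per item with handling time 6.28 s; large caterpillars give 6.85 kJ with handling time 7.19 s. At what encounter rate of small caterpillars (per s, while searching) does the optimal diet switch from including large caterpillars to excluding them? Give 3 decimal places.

0.552 per s

At the threshold, the rate on small caterpillars alone equals the profitability of large caterpillars: λ·7.71/(1 + λ·6.28) = 6.85/7.19 = 0.9527.
Rearranging, λ(7.71 − 0.9527×6.28) = 0.9527, so λ = 0.9527/1.727 = 0.5517 per s.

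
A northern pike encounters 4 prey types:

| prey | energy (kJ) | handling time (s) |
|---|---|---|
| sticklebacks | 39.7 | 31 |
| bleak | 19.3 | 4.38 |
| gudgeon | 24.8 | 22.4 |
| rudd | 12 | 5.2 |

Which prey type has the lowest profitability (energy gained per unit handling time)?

gudgeon

In descending order of E/h:
bleak: 19.3/4.38 = 4.41 kJ/s
rudd: 12/5.2 = 2.31 kJ/s
sticklebacks: 39.7/31 = 1.28 kJ/s
gudgeon: 24.8/22.4 = 1.11 kJ/s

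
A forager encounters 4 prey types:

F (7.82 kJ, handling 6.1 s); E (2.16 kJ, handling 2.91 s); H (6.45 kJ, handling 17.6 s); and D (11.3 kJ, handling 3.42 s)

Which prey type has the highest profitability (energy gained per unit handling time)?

D

Profitability E/h (kJ/s): F = 7.82/6.1 = 1.28, E = 2.16/2.91 = 0.742, H = 6.45/17.6 = 0.366, D = 11.3/3.42 = 3.3.
Ranked: D > F > E > H.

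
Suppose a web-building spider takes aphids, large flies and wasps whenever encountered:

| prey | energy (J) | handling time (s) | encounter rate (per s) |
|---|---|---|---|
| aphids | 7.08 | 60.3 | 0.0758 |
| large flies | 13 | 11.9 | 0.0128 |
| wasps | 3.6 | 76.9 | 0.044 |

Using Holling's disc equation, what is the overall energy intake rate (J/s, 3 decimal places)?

Energy encountered per unit search time: 0.0758×7.08 + 0.0128×13 + 0.044×3.6 = 0.8615 J/s.
Handling time per unit search time: 0.0758×60.3 + 0.0128×11.9 + 0.044×76.9 = 8.107.
Rate = 0.8615/(1 + 8.107) = 0.0946 J/s.

0.095 J/s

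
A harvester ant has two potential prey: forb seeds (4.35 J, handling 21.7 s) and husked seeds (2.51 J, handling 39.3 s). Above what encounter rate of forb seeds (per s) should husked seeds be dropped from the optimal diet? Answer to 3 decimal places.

At the threshold, the rate on forb seeds alone equals the profitability of husked seeds: λ·4.35/(1 + λ·21.7) = 2.51/39.3 = 0.06387.
Rearranging, λ(4.35 − 0.06387×21.7) = 0.06387, so λ = 0.06387/2.964 = 0.02155 per s.

0.022 per s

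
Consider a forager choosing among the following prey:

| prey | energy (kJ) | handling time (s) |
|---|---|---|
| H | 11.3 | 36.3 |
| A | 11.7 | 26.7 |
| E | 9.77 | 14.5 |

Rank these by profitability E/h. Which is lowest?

H

In descending order of E/h:
E: 9.77/14.5 = 0.674 kJ/s
A: 11.7/26.7 = 0.438 kJ/s
H: 11.3/36.3 = 0.311 kJ/s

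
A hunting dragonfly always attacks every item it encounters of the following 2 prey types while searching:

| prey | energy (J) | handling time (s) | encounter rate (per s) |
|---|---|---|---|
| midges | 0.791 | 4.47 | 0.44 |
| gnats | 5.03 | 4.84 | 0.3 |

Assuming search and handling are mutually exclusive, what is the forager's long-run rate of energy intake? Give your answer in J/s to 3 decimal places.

R = Σλ_iE_i / (1 + Σλ_ih_i)
Numerator: 0.44×0.791 + 0.3×5.03 = 1.857
Denominator: 1 + 0.44×4.47 + 0.3×4.84 = 4.419
R = 1.857/4.419 = 0.4203 J/s

0.420 J/s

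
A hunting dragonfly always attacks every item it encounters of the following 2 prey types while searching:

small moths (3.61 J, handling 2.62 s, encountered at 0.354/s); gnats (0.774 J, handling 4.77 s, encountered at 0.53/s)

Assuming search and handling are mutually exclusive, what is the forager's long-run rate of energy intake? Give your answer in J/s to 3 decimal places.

Energy encountered per unit search time: 0.354×3.61 + 0.53×0.774 = 1.688 J/s.
Handling time per unit search time: 0.354×2.62 + 0.53×4.77 = 3.456.
Rate = 1.688/(1 + 3.456) = 0.3789 J/s.

0.379 J/s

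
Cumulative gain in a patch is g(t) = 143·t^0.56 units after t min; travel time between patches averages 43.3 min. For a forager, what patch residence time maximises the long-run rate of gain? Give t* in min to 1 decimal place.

55.1 min

Optimal t* satisfies g'(t*) = g(t*)/(T + t*).
g'(t) = 0.56·143·t^-0.44. Setting 0.56·143·t^-0.44 = 143·t^0.56/(43.3+t) gives 0.56(43.3+t) = t, so 0.44·t = 0.56×43.3.
t* = 0.56×43.3/0.44 = 55.11 min.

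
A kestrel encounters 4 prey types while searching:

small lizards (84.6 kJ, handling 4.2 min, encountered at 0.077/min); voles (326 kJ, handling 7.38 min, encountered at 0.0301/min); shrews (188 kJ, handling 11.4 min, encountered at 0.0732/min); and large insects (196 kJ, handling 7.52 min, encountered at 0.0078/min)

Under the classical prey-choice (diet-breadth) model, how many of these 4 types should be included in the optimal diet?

4

Profitabilities (E/h, kJ/min): voles 44.2, large insects 26.1, small lizards 20.1, shrews 16.5. Add prey in this order while the next type's profitability exceeds the intake rate on those already taken.
Rate on top 1: 8.029. large insects: 26.1 > 8.029 → include.
Rate on top 2: 8.855. small lizards: 20.1 > 8.855 → include.
Rate on top 3: 11.13. shrews: 16.5 > 11.13 → include.
Optimal diet: voles, large insects, small lizards, shrews — 4 of 4 types.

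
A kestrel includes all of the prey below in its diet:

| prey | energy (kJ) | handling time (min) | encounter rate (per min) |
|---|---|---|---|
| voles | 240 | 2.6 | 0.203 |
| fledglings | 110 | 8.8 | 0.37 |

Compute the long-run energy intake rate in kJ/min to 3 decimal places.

18.692 kJ/min

R = Σλ_iE_i / (1 + Σλ_ih_i)
Numerator: 0.203×240 + 0.37×110 = 89.42
Denominator: 1 + 0.203×2.6 + 0.37×8.8 = 4.784
R = 89.42/4.784 = 18.69 kJ/min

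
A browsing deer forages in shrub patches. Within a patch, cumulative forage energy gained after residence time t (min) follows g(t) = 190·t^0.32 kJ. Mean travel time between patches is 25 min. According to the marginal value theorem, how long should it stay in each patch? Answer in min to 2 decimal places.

11.76 min

Maximise g(t)/(T+t): set derivative to zero → g'(t)(T+t) = g(t).
g'(t) = 0.32·190·t^-0.68. Setting 0.32·190·t^-0.68 = 190·t^0.32/(25+t) gives 0.32(25+t) = t, so 0.68·t = 0.32×25.
t* = 0.32×25/0.68 = 11.76 min.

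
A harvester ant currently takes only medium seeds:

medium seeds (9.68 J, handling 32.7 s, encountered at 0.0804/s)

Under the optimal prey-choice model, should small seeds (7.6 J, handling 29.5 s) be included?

Current rate: (0.0804×9.68)/(1 + 0.0804×32.7) = 0.2145 J/s.
Profitability of small seeds: 7.6/29.5 = 0.2576 J/s.
0.2576 > 0.2145, so adding small seeds raises the average — include it.

Yes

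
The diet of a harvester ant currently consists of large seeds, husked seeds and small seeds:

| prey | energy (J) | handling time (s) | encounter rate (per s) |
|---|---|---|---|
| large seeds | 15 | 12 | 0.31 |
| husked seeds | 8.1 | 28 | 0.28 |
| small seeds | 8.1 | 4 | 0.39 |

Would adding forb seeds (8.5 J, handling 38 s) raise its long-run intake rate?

On large seeds, husked seeds and small seeds alone, R = ΣλE/(1+Σλh) = 10.08/14.12 = 0.7137 J/s.
forb seeds: E/h = 8.5/38 = 0.2237 J/s.
Since 0.2237 < R, time spent handling forb seeds is better spent searching.

No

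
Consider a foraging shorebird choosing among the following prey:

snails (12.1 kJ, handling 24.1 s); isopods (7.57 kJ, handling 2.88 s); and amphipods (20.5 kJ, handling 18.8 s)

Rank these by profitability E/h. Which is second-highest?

Profitability E/h (kJ/s): snails = 12.1/24.1 = 0.502, isopods = 7.57/2.88 = 2.63, amphipods = 20.5/18.8 = 1.09.
Ranked: isopods > amphipods > snails.

amphipods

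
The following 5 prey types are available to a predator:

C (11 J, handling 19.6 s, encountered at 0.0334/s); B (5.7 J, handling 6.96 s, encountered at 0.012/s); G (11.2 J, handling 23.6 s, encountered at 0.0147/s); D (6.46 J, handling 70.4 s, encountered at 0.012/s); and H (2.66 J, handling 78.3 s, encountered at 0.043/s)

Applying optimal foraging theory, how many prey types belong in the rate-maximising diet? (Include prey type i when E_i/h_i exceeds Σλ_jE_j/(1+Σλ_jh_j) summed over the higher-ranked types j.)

3

E/h in descending order: B 0.819, C 0.561, G 0.475, D 0.0918, H 0.034 J/s. The optimal diet is the largest prefix of this list for which every included type satisfies E_i/h_i > R on the types above it.
Rate on top 1: 0.06313. C: 0.561 > 0.06313 → include.
Rate on top 2: 0.2507. G: 0.475 > 0.2507 → include.
Rate on top 3: 0.288. D: 0.0918 < 0.288 → exclude; stop.
Optimal diet: B, C, G — 3 of 5 types.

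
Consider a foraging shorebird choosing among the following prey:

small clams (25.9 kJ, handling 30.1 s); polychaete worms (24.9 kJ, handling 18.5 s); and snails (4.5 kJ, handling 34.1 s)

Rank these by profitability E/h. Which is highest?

polychaete worms

Profitability E/h (kJ/s): small clams = 25.9/30.1 = 0.86, polychaete worms = 24.9/18.5 = 1.35, snails = 4.5/34.1 = 0.132.
Ranked: polychaete worms > small clams > snails.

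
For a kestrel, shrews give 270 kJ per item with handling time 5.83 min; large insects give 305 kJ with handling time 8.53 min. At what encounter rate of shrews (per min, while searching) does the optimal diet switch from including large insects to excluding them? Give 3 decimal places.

The zero-one rule: include large insects iff E₂/h₂ > λE₁/(1+λh₁). Equality gives the switch point.
λE₁h₂ = E₂ + λE₂h₁ ⇒ λ = E₂/(E₁h₂ − E₂h₁) = 305/(2303 − 1778) = 0.581 per min.

0.581 per min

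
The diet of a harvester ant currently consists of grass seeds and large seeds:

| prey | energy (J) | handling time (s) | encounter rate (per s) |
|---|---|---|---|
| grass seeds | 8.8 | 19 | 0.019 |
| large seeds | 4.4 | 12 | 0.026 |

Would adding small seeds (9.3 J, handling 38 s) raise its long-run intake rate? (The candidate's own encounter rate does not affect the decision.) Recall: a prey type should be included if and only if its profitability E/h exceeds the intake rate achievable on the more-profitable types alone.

On grass seeds and large seeds alone, R = ΣλE/(1+Σλh) = 0.2816/1.673 = 0.1683 J/s.
small seeds: E/h = 9.3/38 = 0.2447 J/s.
0.2447 > 0.1683, so adding small seeds raises the average — include it.

Yes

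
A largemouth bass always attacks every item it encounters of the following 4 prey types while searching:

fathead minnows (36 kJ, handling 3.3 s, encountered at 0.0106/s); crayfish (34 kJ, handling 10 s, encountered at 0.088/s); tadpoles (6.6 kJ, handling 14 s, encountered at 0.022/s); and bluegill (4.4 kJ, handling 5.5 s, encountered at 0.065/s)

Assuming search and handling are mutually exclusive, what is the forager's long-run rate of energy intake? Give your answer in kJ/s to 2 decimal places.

R = (0.0106×36 + 0.088×34 + 0.022×6.6 + 0.065×4.4) / (1 + 0.0106×3.3 + 0.088×10 + 0.022×14 + 0.065×5.5) = 3.805/2.58 = 1.474 kJ/s.

1.47 kJ/s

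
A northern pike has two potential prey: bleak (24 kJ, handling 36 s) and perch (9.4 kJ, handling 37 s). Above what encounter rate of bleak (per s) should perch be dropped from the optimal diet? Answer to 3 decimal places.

Drop perch once their profitability E₂/h₂ falls below the rate achievable on bleak alone: E₂/h₂ = λE₁/(1 + λh₁).
Solve for λ: λE₁h₂ = E₂(1 + λh₁) → λ(E₁h₂ − E₂h₁) = E₂ → λ = E₂/(E₁h₂ − E₂h₁).
λ = 9.4/(24×37 − 9.4×36) = 9.4/549.6 = 0.0171 per s.

0.017 per s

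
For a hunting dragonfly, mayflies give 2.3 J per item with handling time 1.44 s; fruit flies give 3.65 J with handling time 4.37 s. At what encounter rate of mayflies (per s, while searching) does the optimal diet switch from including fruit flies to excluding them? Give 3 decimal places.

The zero-one rule: include fruit flies iff E₂/h₂ > λE₁/(1+λh₁). Equality gives the switch point.
λE₁h₂ = E₂ + λE₂h₁ ⇒ λ = E₂/(E₁h₂ − E₂h₁) = 3.65/(10.05 − 5.256) = 0.7612 per s.

0.761 per s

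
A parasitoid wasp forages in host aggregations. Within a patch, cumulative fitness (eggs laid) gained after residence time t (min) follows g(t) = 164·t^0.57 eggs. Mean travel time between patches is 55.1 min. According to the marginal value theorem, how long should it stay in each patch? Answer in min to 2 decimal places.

73.04 min

Maximise g(t)/(T+t): set derivative to zero → g'(t)(T+t) = g(t).
g'(t) = 0.57·164·t^-0.43. Setting 0.57·164·t^-0.43 = 164·t^0.57/(55.1+t) gives 0.57(55.1+t) = t, so 0.43·t = 0.57×55.1.
t* = 0.57×55.1/0.43 = 73.04 min.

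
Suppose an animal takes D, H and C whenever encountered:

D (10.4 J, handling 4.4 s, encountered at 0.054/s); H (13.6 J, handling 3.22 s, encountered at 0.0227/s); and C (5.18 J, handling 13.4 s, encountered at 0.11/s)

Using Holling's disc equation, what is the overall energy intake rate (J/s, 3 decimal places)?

R = Σλ_iE_i / (1 + Σλ_ih_i)
Numerator: 0.054×10.4 + 0.0227×13.6 + 0.11×5.18 = 1.44
Denominator: 1 + 0.054×4.4 + 0.0227×3.22 + 0.11×13.4 = 2.785
R = 1.44/2.785 = 0.5172 J/s

0.517 J/s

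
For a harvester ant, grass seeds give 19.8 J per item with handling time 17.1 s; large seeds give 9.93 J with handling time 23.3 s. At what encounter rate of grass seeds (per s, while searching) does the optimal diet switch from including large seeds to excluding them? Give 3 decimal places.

0.034 per s

The zero-one rule: include large seeds iff E₂/h₂ > λE₁/(1+λh₁). Equality gives the switch point.
λE₁h₂ = E₂ + λE₂h₁ ⇒ λ = E₂/(E₁h₂ − E₂h₁) = 9.93/(461.3 − 169.8) = 0.03406 per s.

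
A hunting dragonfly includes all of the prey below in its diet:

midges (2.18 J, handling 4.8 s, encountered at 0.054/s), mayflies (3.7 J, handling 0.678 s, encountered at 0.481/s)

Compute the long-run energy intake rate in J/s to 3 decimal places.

1.197 J/s

Energy encountered per unit search time: 0.054×2.18 + 0.481×3.7 = 1.897 J/s.
Handling time per unit search time: 0.054×4.8 + 0.481×0.678 = 0.5853.
Rate = 1.897/(1 + 0.5853) = 1.197 J/s.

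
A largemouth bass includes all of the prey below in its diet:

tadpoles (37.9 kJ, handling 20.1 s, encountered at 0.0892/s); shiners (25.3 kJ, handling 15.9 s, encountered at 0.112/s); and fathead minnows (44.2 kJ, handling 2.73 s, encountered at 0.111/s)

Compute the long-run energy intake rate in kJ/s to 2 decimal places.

2.28 kJ/s

R = Σλ_iE_i / (1 + Σλ_ih_i)
Numerator: 0.0892×37.9 + 0.112×25.3 + 0.111×44.2 = 11.12
Denominator: 1 + 0.0892×20.1 + 0.112×15.9 + 0.111×2.73 = 4.877
R = 11.12/4.877 = 2.28 kJ/s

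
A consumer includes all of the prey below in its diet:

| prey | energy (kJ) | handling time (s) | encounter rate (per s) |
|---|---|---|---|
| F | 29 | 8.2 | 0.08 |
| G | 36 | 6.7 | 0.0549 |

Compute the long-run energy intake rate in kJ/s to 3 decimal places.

2.123 kJ/s

R = (0.08×29 + 0.0549×36) / (1 + 0.08×8.2 + 0.0549×6.7) = 4.296/2.024 = 2.123 kJ/s.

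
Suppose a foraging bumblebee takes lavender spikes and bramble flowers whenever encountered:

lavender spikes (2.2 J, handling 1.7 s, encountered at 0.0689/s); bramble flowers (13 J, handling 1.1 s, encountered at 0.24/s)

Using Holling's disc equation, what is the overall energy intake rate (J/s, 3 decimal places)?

Energy encountered per unit search time: 0.0689×2.2 + 0.24×13 = 3.272 J/s.
Handling time per unit search time: 0.0689×1.7 + 0.24×1.1 = 0.3811.
Rate = 3.272/(1 + 0.3811) = 2.369 J/s.

2.369 J/s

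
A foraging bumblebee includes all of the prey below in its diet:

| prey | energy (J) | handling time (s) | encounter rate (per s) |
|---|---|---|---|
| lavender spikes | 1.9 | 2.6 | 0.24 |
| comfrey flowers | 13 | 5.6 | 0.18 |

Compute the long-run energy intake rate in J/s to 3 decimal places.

R = (0.24×1.9 + 0.18×13) / (1 + 0.24×2.6 + 0.18×5.6) = 2.796/2.632 = 1.062 J/s.

1.062 J/s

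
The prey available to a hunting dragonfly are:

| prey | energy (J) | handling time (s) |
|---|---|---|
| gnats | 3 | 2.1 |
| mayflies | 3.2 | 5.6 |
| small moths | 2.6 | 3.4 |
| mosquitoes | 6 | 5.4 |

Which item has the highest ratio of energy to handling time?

In descending order of E/h:
gnats: 3/2.1 = 1.43 J/s
mosquitoes: 6/5.4 = 1.11 J/s
small moths: 2.6/3.4 = 0.765 J/s
mayflies: 3.2/5.6 = 0.571 J/s

gnats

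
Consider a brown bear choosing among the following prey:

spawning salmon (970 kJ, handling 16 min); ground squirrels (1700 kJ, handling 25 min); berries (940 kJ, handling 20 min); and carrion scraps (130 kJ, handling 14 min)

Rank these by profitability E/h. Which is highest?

In descending order of E/h:
ground squirrels: 1700/25 = 68 kJ/min
spawning salmon: 970/16 = 60.6 kJ/min
berries: 940/20 = 47 kJ/min
carrion scraps: 130/14 = 9.29 kJ/min

ground squirrels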